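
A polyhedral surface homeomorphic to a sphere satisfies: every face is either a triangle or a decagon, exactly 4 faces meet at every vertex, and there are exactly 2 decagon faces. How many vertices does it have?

20

Let x be the number of triangles; then F = 2 + x.
Edge–face incidences: 2E = 10·2 + 3·x = 20 + 3x.
Every vertex has degree 4, so 4V = 2E.
Euler: V − E + F = 2 ⇒ (2E)/4 − E + (2 + x) = 2.
Multiply by 8: 2·(2E) − 4·(2E) + 8·(2 + x) = 16, i.e. 16 + 8x − 2·(20 + 3x) = 16.
Collecting terms: 2x − 24 = 16, so 2x = 40, so x = 20.
Then 2E = 20 + 3·20 = 80, so E = 40, V = 2E/4 = 20, F = 2 + 20 = 22.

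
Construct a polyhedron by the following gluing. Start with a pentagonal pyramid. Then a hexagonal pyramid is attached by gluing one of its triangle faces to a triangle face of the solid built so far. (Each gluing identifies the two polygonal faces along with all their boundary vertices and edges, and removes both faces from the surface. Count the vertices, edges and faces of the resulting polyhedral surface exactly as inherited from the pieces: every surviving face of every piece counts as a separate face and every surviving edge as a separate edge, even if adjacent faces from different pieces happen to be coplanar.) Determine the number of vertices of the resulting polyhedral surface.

10

A pentagonal pyramid: V=6, E=10, F=6.
Attach a hexagonal pyramid (V=7, E=12, F=7) along a 3-gon: merge 3 vertices and 3 edges, delete both glued faces → V=10, E=19, F=11.
Check: V − E + F = 10 − 19 + 11 = 2.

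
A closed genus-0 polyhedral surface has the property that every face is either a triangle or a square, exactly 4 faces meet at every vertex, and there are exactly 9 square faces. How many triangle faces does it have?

8

Let x be the number of triangles; then F = 9 + x.
Edge–face incidences: 2E = 4·9 + 3·x = 36 + 3x.
Every vertex has degree 4, so 4V = 2E.
Euler: V − E + F = 2 ⇒ (2E)/4 − E + (9 + x) = 2.
Multiply by 8: 2·(2E) − 4·(2E) + 8·(9 + x) = 16, i.e. 72 + 8x − 2·(36 + 3x) = 16.
Collecting terms: 2x = 16, so x = 8.
Then 2E = 36 + 3·8 = 60, so E = 30, V = 2E/4 = 15, F = 9 + 8 = 17.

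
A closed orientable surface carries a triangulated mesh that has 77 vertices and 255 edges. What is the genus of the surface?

Every face is a triangle and each edge borders two faces, so 3F = 2·255, giving F = 170.
χ = V − E + F = 77 − 255 + 170 = -8.
For a closed orientable surface χ = 2 − 2g, so g = (2 − (-8))/2 = 5.

5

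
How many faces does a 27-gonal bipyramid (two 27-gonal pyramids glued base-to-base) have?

A bipyramid over an n-gon has 2n triangular faces and n + 2 vertices: V = 27 + 2 = 29, E = 3·27 = 81, F = 2·27 = 54.

54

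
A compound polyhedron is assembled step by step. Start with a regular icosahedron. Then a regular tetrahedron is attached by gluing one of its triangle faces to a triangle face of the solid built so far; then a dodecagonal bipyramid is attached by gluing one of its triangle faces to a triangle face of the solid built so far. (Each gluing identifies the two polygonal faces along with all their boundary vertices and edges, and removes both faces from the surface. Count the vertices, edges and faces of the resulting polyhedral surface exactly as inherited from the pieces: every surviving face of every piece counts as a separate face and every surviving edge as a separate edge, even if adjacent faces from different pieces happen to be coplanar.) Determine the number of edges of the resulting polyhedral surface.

A regular icosahedron: V=12, E=30, F=20.
Attach a regular tetrahedron (V=4, E=6, F=4) along a 3-gon: merge 3 vertices and 3 edges, delete both glued faces → V=13, E=33, F=22.
Attach a dodecagonal bipyramid (V=14, E=36, F=24) along a 3-gon: merge 3 vertices and 3 edges, delete both glued faces → V=24, E=66, F=44.
Check: V − E + F = 24 − 66 + 44 = 2.

66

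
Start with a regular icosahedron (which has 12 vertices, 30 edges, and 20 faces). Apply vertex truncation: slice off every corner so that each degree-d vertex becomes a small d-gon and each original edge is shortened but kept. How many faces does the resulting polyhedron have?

Truncation replaces each original edge-end by a new vertex, so V′ = 2E = 60.
Each original edge survives, and each old vertex of degree d contributes d new edges; summing degrees gives Σd = 2E, so E′ = E + 2E = 3E = 90.
Each original face survives and each original vertex becomes one new face: F′ = F + V = 32.

32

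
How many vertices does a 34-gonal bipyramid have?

36

A bipyramid over an n-gon has 2n triangular faces and n + 2 vertices: V = 34 + 2 = 36, E = 3·34 = 102, F = 2·34 = 68.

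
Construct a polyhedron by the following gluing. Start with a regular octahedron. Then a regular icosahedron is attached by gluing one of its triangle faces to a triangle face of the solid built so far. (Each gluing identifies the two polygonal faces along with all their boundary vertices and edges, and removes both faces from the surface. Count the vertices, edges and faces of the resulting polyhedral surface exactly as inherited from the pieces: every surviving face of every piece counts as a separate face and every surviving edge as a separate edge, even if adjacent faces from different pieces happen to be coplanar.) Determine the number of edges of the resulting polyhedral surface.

39

A regular octahedron: V=6, E=12, F=8.
Attach a regular icosahedron (V=12, E=30, F=20) along a 3-gon: merge 3 vertices and 3 edges, delete both glued faces → V=15, E=39, F=26.
Check: V − E + F = 15 − 39 + 26 = 2.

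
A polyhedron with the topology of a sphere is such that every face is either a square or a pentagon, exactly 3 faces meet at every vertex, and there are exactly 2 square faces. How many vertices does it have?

Let x be the number of pentagons; then F = 2 + x.
Edge–face incidences: 2E = 4·2 + 5·x = 8 + 5x.
Every vertex has degree 3, so 3V = 2E.
Euler: V − E + F = 2 ⇒ (2E)/3 − E + (2 + x) = 2.
Multiply by 6: 2·(2E) − 3·(2E) + 6·(2 + x) = 12, i.e. 12 + 6x − (8 + 5x) = 12.
Collecting terms: x + 4 = 12, so x = 8.
Then 2E = 8 + 5·8 = 48, so E = 24, V = 2E/3 = 16, F = 2 + 8 = 10.

16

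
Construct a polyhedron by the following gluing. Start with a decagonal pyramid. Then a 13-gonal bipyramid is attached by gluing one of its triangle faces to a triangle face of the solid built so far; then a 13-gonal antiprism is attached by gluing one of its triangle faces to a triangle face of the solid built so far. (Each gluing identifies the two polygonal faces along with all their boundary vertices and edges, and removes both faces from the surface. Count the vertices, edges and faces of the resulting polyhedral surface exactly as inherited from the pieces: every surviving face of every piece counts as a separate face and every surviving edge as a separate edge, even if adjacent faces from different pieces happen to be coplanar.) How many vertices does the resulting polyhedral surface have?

A decagonal pyramid: V=11, E=20, F=11.
Attach a 13-gonal bipyramid (V=15, E=39, F=26) along a 3-gon: merge 3 vertices and 3 edges, delete both glued faces → V=23, E=56, F=35.
Attach a 13-gonal antiprism (V=26, E=52, F=28) along a 3-gon: merge 3 vertices and 3 edges, delete both glued faces → V=46, E=105, F=61.
Check: V − E + F = 46 − 105 + 61 = 2.

46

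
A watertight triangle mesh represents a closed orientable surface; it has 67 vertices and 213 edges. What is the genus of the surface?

3

Every face is a triangle and each edge borders two faces, so 3F = 2·213, giving F = 142.
χ = V − E + F = 67 − 213 + 142 = -4.
For a closed orientable surface χ = 2 − 2g, so g = (2 − (-4))/2 = 3.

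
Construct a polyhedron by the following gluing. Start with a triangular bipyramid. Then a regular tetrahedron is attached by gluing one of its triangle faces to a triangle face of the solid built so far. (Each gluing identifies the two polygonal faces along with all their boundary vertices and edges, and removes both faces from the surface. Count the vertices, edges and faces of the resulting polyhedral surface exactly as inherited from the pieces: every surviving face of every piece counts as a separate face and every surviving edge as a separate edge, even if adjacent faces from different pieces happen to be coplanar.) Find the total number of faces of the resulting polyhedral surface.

8

A triangular bipyramid: V=5, E=9, F=6.
Attach a regular tetrahedron (V=4, E=6, F=4) along a 3-gon: merge 3 vertices and 3 edges, delete both glued faces → V=6, E=12, F=8.
Check: V − E + F = 6 − 12 + 8 = 2.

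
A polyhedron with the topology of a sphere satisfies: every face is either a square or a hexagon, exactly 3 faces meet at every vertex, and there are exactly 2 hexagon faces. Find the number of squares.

6

Let x be the number of squares; then F = 2 + x.
Edge–face incidences: 2E = 6·2 + 4·x = 12 + 4x.
Every vertex has degree 3, so 3V = 2E.
Euler: V − E + F = 2 ⇒ (2E)/3 − E + (2 + x) = 2.
Multiply by 6: 2·(2E) − 3·(2E) + 6·(2 + x) = 12, i.e. 12 + 6x − (12 + 4x) = 12.
Collecting terms: 2x = 12, so x = 6.
Then 2E = 12 + 4·6 = 36, so E = 18, V = 2E/3 = 12, F = 2 + 6 = 8.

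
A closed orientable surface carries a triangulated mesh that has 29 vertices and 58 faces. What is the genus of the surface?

1

Every face is a triangle, so 2E = 3·58 = 174, giving E = 87.
χ = V − E + F = 29 − 87 + 58 = 0.
For a closed orientable surface χ = 2 − 2g, so g = (2 − (0))/2 = 1.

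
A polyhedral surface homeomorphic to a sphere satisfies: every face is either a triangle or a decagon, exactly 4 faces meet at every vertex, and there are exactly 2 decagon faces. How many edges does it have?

40

Let x be the number of triangles; then F = 2 + x.
Edge–face incidences: 2E = 10·2 + 3·x = 20 + 3x.
Every vertex has degree 4, so 4V = 2E.
Euler: V − E + F = 2 ⇒ (2E)/4 − E + (2 + x) = 2.
Multiply by 8: 2·(2E) − 4·(2E) + 8·(2 + x) = 16, i.e. 16 + 8x − 2·(20 + 3x) = 16.
Collecting terms: 2x − 24 = 16, so 2x = 40, so x = 20.
Then 2E = 20 + 3·20 = 80, so E = 40, V = 2E/4 = 20, F = 2 + 20 = 22.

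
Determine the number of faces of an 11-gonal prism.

A prism on an n-gon has two n-gon bases and n rectangular sides: V = 2·11 = 22, E = 3·11 = 33, F = 11 + 2 = 13.

13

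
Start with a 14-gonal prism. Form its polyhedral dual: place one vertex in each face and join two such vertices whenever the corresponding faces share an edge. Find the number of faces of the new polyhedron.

The base solid has V = 28, E = 42, F = 16.
The dual swaps V and F and preserves E: V′ = F = 16, E′ = E = 42, F′ = V = 28.

28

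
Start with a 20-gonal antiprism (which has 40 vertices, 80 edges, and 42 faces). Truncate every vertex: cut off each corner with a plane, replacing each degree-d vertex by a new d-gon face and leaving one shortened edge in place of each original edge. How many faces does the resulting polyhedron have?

82

Truncation replaces each original edge-end by a new vertex, so V′ = 2E = 160.
Each original edge survives, and each old vertex of degree d contributes d new edges; summing degrees gives Σd = 2E, so E′ = E + 2E = 3E = 240.
Each original face survives and each original vertex becomes one new face: F′ = F + V = 82.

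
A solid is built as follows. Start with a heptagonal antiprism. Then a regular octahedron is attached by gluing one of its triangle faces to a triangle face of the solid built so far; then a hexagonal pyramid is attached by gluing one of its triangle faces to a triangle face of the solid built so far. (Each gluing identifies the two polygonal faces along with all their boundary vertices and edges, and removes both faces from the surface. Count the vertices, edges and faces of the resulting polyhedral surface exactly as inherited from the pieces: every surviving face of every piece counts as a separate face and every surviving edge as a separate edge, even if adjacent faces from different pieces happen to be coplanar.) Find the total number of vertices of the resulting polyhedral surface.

A heptagonal antiprism: V=14, E=28, F=16.
Attach a regular octahedron (V=6, E=12, F=8) along a 3-gon: merge 3 vertices and 3 edges, delete both glued faces → V=17, E=37, F=22.
Attach a hexagonal pyramid (V=7, E=12, F=7) along a 3-gon: merge 3 vertices and 3 edges, delete both glued faces → V=21, E=46, F=27.
Check: V − E + F = 21 − 46 + 27 = 2.

21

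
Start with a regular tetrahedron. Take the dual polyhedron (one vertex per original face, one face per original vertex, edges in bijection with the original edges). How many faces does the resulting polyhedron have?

The base solid has V = 4, E = 6, F = 4.
The dual swaps V and F and preserves E: V′ = F = 4, E′ = E = 6, F′ = V = 4.

4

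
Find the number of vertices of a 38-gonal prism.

A prism on an n-gon has two n-gon bases and n rectangular sides: V = 2·38 = 76, E = 3·38 = 114, F = 38 + 2 = 40.

76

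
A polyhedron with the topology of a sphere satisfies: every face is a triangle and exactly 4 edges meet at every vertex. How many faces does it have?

Each face has 3 edges and each edge borders two faces, so 2E = 3F.
Each vertex has degree 4, so 4V = 2E and hence V = 3F/4.
Euler: V − E + F = 2 ⇒ (3F/4) − (3F/2) + F = 2.
Multiply by 8: (6 − 12 + 8)F = 16, i.e. 2F = 16.
So F = 8, E = 3·8/2 = 12, V = 3·8/4 = 6.

8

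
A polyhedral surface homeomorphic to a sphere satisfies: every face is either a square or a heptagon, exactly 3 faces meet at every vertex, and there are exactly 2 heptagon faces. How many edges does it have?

21

Let x be the number of squares; then F = 2 + x.
Edge–face incidences: 2E = 7·2 + 4·x = 14 + 4x.
Every vertex has degree 3, so 3V = 2E.
Euler: V − E + F = 2 ⇒ (2E)/3 − E + (2 + x) = 2.
Multiply by 6: 2·(2E) − 3·(2E) + 6·(2 + x) = 12, i.e. 12 + 6x − (14 + 4x) = 12.
Collecting terms: 2x − 2 = 12, so 2x = 14, so x = 7.
Then 2E = 14 + 4·7 = 42, so E = 21, V = 2E/3 = 14, F = 2 + 7 = 9.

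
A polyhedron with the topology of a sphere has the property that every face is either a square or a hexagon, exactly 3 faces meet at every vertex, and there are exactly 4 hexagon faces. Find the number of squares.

6

Let x be the number of squares; then F = 4 + x.
Edge–face incidences: 2E = 6·4 + 4·x = 24 + 4x.
Every vertex has degree 3, so 3V = 2E.
Euler: V − E + F = 2 ⇒ (2E)/3 − E + (4 + x) = 2.
Multiply by 6: 2·(2E) − 3·(2E) + 6·(4 + x) = 12, i.e. 24 + 6x − (24 + 4x) = 12.
Collecting terms: 2x = 12, so x = 6.
Then 2E = 24 + 4·6 = 48, so E = 24, V = 2E/3 = 16, F = 4 + 6 = 10.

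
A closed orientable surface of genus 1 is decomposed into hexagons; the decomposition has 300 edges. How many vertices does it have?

200

χ = 2 − 2·1 = 0, and every face is a hexagon so 6F = 2E.
F = 2E/6 = 100. Then V = 0 + E − F = 0 + 300 − 100 = 200.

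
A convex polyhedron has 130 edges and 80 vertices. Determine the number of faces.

Here V − E + F = 2.
F = 2 − V + E = 2 − 80 + 130 = 52.

52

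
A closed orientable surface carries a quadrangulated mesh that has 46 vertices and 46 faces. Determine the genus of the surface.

1

Every face is a square, so 2E = 4·46 = 184, giving E = 92.
χ = V − E + F = 46 − 92 + 46 = 0.
For a closed orientable surface χ = 2 − 2g, so g = (2 − (0))/2 = 1.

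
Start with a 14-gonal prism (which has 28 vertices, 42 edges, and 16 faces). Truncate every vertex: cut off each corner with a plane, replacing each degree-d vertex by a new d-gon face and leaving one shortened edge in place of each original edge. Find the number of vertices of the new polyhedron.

84

Truncation replaces each original edge-end by a new vertex, so V′ = 2E = 84.
Each original edge survives, and each old vertex of degree d contributes d new edges; summing degrees gives Σd = 2E, so E′ = E + 2E = 3E = 126.
Each original face survives and each original vertex becomes one new face: F′ = F + V = 44.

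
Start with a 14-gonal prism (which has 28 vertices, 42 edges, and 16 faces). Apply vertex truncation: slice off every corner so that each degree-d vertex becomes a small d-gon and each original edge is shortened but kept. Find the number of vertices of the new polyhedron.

Truncation replaces each original edge-end by a new vertex, so V′ = 2E = 84.
Each original edge survives, and each old vertex of degree d contributes d new edges; summing degrees gives Σd = 2E, so E′ = E + 2E = 3E = 126.
Each original face survives and each original vertex becomes one new face: F′ = F + V = 44.

84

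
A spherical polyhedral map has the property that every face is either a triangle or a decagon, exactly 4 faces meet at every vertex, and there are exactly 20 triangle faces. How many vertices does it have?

20

Let x be the number of decagons; then F = 20 + x.
Edge–face incidences: 2E = 3·20 + 10·x = 60 + 10x.
Every vertex has degree 4, so 4V = 2E.
Euler: V − E + F = 2 ⇒ (2E)/4 − E + (20 + x) = 2.
Multiply by 8: 2·(2E) − 4·(2E) + 8·(20 + x) = 16, i.e. 160 + 8x − 2·(60 + 10x) = 16.
Collecting terms: −12x + 40 = 16, so −12x = −24, so x = 2.
Then 2E = 60 + 10·2 = 80, so E = 40, V = 2E/4 = 20, F = 20 + 2 = 22.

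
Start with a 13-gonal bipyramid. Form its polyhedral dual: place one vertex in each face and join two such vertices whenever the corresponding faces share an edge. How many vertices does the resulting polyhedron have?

26

The base solid has V = 15, E = 39, F = 26.
The dual swaps V and F and preserves E: V′ = F = 26, E′ = E = 39, F′ = V = 15.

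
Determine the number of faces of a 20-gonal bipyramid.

40

A bipyramid over an n-gon has 2n triangular faces and n + 2 vertices: V = 20 + 2 = 22, E = 3·20 = 60, F = 2·20 = 40.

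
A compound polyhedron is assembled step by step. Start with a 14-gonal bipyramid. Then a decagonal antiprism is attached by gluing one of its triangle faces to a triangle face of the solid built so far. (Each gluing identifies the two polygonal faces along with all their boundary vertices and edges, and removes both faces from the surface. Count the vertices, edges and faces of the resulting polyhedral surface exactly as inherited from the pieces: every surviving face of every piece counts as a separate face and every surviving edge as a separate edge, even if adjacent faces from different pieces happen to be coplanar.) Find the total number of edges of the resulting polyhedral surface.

79

A 14-gonal bipyramid: V=16, E=42, F=28.
Attach a decagonal antiprism (V=20, E=40, F=22) along a 3-gon: merge 3 vertices and 3 edges, delete both glued faces → V=33, E=79, F=48.
Check: V − E + F = 33 − 79 + 48 = 2.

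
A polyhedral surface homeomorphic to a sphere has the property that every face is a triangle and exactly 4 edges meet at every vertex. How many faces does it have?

8

Each face has 3 edges and each edge borders two faces, so 2E = 3F.
Each vertex has degree 4, so 4V = 2E and hence V = 3F/4.
Euler: V − E + F = 2 ⇒ (3F/4) − (3F/2) + F = 2.
Multiply by 8: (6 − 12 + 8)F = 16, i.e. 2F = 16.
So F = 8, E = 3·8/2 = 12, V = 3·8/4 = 6.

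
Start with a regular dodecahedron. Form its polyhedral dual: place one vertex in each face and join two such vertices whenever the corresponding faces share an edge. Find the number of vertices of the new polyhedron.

The base solid has V = 20, E = 30, F = 12.
The dual swaps V and F and preserves E: V′ = F = 12, E′ = E = 30, F′ = V = 20.

12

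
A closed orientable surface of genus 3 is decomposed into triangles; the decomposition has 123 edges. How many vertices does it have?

37

χ = 2 − 2·3 = -4, and every face is a triangle so 3F = 2E.
F = 2E/3 = 82. Then V = -4 + E − F = -4 + 123 − 82 = 37.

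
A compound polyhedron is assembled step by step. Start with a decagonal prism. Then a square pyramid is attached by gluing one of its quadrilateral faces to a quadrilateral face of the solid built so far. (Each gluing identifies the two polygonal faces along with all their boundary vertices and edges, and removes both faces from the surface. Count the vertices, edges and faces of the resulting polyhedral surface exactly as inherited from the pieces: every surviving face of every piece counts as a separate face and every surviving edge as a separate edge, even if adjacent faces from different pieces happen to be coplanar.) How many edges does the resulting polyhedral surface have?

A decagonal prism: V=20, E=30, F=12.
Attach a square pyramid (V=5, E=8, F=5) along a 4-gon: merge 4 vertices and 4 edges, delete both glued faces → V=21, E=34, F=15.
Check: V − E + F = 21 − 34 + 15 = 2.

34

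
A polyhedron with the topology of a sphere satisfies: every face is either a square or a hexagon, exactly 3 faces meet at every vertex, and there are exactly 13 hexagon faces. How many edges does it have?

51

Let x be the number of squares; then F = 13 + x.
Edge–face incidences: 2E = 6·13 + 4·x = 78 + 4x.
Every vertex has degree 3, so 3V = 2E.
Euler: V − E + F = 2 ⇒ (2E)/3 − E + (13 + x) = 2.
Multiply by 6: 2·(2E) − 3·(2E) + 6·(13 + x) = 12, i.e. 78 + 6x − (78 + 4x) = 12.
Collecting terms: 2x = 12, so x = 6.
Then 2E = 78 + 4·6 = 102, so E = 51, V = 2E/3 = 34, F = 13 + 6 = 19.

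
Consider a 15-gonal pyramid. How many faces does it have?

A pyramid on an n-gon base has one n-gon and n triangles: V = 15 + 1 = 16, E = 2·15 = 30, F = 15 + 1 = 16.

16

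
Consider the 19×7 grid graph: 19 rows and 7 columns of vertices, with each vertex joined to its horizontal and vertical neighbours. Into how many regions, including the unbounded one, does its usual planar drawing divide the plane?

109

The grid has V = 19·7 = 133 vertices and E = 19·6 + 7·18 = 240 edges.
F = 2 − V + E = 2 − 133 + 240 = 109.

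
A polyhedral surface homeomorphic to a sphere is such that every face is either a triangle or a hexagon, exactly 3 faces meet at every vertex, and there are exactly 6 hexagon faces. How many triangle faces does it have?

4

Let x be the number of triangles; then F = 6 + x.
Edge–face incidences: 2E = 6·6 + 3·x = 36 + 3x.
Every vertex has degree 3, so 3V = 2E.
Euler: V − E + F = 2 ⇒ (2E)/3 − E + (6 + x) = 2.
Multiply by 6: 2·(2E) − 3·(2E) + 6·(6 + x) = 12, i.e. 36 + 6x − (36 + 3x) = 12.
Collecting terms: 3x = 12, so x = 4.
Then 2E = 36 + 3·4 = 48, so E = 24, V = 2E/3 = 16, F = 6 + 4 = 10.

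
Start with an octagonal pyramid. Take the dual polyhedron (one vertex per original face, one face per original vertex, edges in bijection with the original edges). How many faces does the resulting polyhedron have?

The base solid has V = 9, E = 16, F = 9.
The dual swaps V and F and preserves E: V′ = F = 9, E′ = E = 16, F′ = V = 9.

9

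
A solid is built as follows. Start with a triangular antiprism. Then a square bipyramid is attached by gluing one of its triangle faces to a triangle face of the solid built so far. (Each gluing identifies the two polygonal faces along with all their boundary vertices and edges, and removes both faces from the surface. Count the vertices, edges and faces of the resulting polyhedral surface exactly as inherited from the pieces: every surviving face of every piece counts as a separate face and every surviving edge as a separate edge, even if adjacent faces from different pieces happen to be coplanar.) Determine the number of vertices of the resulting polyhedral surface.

A triangular antiprism: V=6, E=12, F=8.
Attach a square bipyramid (V=6, E=12, F=8) along a 3-gon: merge 3 vertices and 3 edges, delete both glued faces → V=9, E=21, F=14.
Check: V − E + F = 9 − 21 + 14 = 2.

9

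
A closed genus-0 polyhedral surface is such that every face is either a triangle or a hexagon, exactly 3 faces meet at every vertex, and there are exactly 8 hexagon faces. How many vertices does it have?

20

Let x be the number of triangles; then F = 8 + x.
Edge–face incidences: 2E = 6·8 + 3·x = 48 + 3x.
Every vertex has degree 3, so 3V = 2E.
Euler: V − E + F = 2 ⇒ (2E)/3 − E + (8 + x) = 2.
Multiply by 6: 2·(2E) − 3·(2E) + 6·(8 + x) = 12, i.e. 48 + 6x − (48 + 3x) = 12.
Collecting terms: 3x = 12, so x = 4.
Then 2E = 48 + 3·4 = 60, so E = 30, V = 2E/3 = 20, F = 8 + 4 = 12.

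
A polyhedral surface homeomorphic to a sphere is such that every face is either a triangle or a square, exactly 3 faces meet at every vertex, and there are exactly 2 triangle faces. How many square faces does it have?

3

Let x be the number of squares; then F = 2 + x.
Edge–face incidences: 2E = 3·2 + 4·x = 6 + 4x.
Every vertex has degree 3, so 3V = 2E.
Euler: V − E + F = 2 ⇒ (2E)/3 − E + (2 + x) = 2.
Multiply by 6: 2·(2E) − 3·(2E) + 6·(2 + x) = 12, i.e. 12 + 6x − (6 + 4x) = 12.
Collecting terms: 2x + 6 = 12, so 2x = 6, so x = 3.
Then 2E = 6 + 4·3 = 18, so E = 9, V = 2E/3 = 6, F = 2 + 3 = 5.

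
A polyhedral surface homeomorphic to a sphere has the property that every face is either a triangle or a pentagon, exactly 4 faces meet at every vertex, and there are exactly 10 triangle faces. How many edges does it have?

Let x be the number of pentagons; then F = 10 + x.
Edge–face incidences: 2E = 3·10 + 5·x = 30 + 5x.
Every vertex has degree 4, so 4V = 2E.
Euler: V − E + F = 2 ⇒ (2E)/4 − E + (10 + x) = 2.
Multiply by 8: 2·(2E) − 4·(2E) + 8·(10 + x) = 16, i.e. 80 + 8x − 2·(30 + 5x) = 16.
Collecting terms: −2x + 20 = 16, so −2x = −4, so x = 2.
Then 2E = 30 + 5·2 = 40, so E = 20, V = 2E/4 = 10, F = 10 + 2 = 12.

20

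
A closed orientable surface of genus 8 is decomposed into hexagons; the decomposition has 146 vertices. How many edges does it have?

χ = 2 − 2·8 = -14, and every face is a hexagon so 6F = 2E.
V − E + F = -14 with E = 6F/2 gives 146 − (6/2 − 1)·F = -14, so F = 80 and E = 240.

240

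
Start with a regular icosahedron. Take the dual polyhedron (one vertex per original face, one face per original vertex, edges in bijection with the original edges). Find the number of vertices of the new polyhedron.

20

The base solid has V = 12, E = 30, F = 20.
The dual swaps V and F and preserves E: V′ = F = 20, E′ = E = 30, F′ = V = 12.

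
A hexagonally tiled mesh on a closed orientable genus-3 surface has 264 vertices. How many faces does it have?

134

χ = 2 − 2·3 = -4, and every face is a hexagon so 6F = 2E.
V − E + F = -4 with E = 6F/2 gives 264 − (6/2 − 1)·F = -4, so F = 134 and E = 402.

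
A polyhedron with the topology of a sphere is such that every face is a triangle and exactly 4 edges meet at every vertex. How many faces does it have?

Each face has 3 edges and each edge borders two faces, so 2E = 3F.
Each vertex has degree 4, so 4V = 2E and hence V = 3F/4.
Euler: V − E + F = 2 ⇒ (3F/4) − (3F/2) + F = 2.
Multiply by 8: (6 − 12 + 8)F = 16, i.e. 2F = 16.
So F = 8, E = 3·8/2 = 12, V = 3·8/4 = 6.

8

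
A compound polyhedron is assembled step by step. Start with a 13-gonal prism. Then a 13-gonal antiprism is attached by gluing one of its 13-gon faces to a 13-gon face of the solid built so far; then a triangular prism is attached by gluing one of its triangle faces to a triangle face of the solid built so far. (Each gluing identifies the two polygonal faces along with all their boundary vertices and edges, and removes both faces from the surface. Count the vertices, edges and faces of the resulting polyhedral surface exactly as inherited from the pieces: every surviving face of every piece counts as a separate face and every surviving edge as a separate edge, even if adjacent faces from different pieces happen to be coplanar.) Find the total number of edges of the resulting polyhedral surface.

A 13-gonal prism: V=26, E=39, F=15.
Attach a 13-gonal antiprism (V=26, E=52, F=28) along a 13-gon: merge 13 vertices and 13 edges, delete both glued faces → V=39, E=78, F=41.
Attach a triangular prism (V=6, E=9, F=5) along a 3-gon: merge 3 vertices and 3 edges, delete both glued faces → V=42, E=84, F=44.
Check: V − E + F = 42 − 84 + 44 = 2.

84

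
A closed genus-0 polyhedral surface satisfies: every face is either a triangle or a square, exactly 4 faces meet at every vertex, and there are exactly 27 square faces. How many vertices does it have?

Let x be the number of triangles; then F = 27 + x.
Edge–face incidences: 2E = 4·27 + 3·x = 108 + 3x.
Every vertex has degree 4, so 4V = 2E.
Euler: V − E + F = 2 ⇒ (2E)/4 − E + (27 + x) = 2.
Multiply by 8: 2·(2E) − 4·(2E) + 8·(27 + x) = 16, i.e. 216 + 8x − 2·(108 + 3x) = 16.
Collecting terms: 2x = 16, so x = 8.
Then 2E = 108 + 3·8 = 132, so E = 66, V = 2E/4 = 33, F = 27 + 8 = 35.

33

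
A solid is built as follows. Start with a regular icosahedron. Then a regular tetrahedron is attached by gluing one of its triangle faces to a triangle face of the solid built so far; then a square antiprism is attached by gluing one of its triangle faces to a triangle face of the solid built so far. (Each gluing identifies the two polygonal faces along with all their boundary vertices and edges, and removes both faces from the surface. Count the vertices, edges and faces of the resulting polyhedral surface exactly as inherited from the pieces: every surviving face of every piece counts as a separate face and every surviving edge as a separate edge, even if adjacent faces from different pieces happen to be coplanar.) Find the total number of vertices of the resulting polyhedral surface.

18

A regular icosahedron: V=12, E=30, F=20.
Attach a regular tetrahedron (V=4, E=6, F=4) along a 3-gon: merge 3 vertices and 3 edges, delete both glued faces → V=13, E=33, F=22.
Attach a square antiprism (V=8, E=16, F=10) along a 3-gon: merge 3 vertices and 3 edges, delete both glued faces → V=18, E=46, F=30.
Check: V − E + F = 18 − 46 + 30 = 2.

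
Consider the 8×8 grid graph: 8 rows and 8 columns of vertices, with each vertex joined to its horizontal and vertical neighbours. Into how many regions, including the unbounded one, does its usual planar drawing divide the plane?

50

The grid has V = 8·8 = 64 vertices and E = 8·7 + 8·7 = 112 edges.
F = 2 − V + E = 2 − 64 + 112 = 50.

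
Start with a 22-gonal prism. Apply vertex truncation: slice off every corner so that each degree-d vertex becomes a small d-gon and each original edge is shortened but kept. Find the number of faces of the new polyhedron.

The base solid has V = 44, E = 66, F = 24.
Truncation replaces each original edge-end by a new vertex, so V′ = 2E = 132.
Each original edge survives, and each old vertex of degree d contributes d new edges; summing degrees gives Σd = 2E, so E′ = E + 2E = 3E = 198.
Each original face survives and each original vertex becomes one new face: F′ = F + V = 68.

68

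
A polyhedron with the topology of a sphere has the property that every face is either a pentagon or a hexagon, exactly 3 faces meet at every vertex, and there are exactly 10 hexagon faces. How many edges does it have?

60

Let x be the number of pentagons; then F = 10 + x.
Edge–face incidences: 2E = 6·10 + 5·x = 60 + 5x.
Every vertex has degree 3, so 3V = 2E.
Euler: V − E + F = 2 ⇒ (2E)/3 − E + (10 + x) = 2.
Multiply by 6: 2·(2E) − 3·(2E) + 6·(10 + x) = 12, i.e. 60 + 6x − (60 + 5x) = 12.
Collecting terms: x = 12.
Then 2E = 60 + 5·12 = 120, so E = 60, V = 2E/3 = 40, F = 10 + 12 = 22.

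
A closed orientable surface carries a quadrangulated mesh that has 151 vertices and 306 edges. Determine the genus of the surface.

2

Every face is a square and each edge borders two faces, so 4F = 2·306, giving F = 153.
χ = V − E + F = 151 − 306 + 153 = -2.
For a closed orientable surface χ = 2 − 2g, so g = (2 − (-2))/2 = 2.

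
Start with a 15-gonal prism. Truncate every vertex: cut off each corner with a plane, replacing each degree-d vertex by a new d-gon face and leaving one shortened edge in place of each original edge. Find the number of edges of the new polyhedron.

The base solid has V = 30, E = 45, F = 17.
Truncation replaces each original edge-end by a new vertex, so V′ = 2E = 90.
Each original edge survives, and each old vertex of degree d contributes d new edges; summing degrees gives Σd = 2E, so E′ = E + 2E = 3E = 135.
Each original face survives and each original vertex becomes one new face: F′ = F + V = 47.

135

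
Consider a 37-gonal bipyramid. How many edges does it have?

111

A bipyramid over an n-gon has 2n triangular faces and n + 2 vertices: V = 37 + 2 = 39, E = 3·37 = 111, F = 2·37 = 74.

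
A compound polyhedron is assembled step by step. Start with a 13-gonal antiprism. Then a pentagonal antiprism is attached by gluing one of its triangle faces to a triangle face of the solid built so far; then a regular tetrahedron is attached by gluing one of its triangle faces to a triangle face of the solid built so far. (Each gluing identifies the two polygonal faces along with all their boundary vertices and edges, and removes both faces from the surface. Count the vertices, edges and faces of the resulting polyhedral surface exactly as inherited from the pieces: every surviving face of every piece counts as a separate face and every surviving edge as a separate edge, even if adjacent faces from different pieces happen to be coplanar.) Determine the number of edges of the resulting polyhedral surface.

A 13-gonal antiprism: V=26, E=52, F=28.
Attach a pentagonal antiprism (V=10, E=20, F=12) along a 3-gon: merge 3 vertices and 3 edges, delete both glued faces → V=33, E=69, F=38.
Attach a regular tetrahedron (V=4, E=6, F=4) along a 3-gon: merge 3 vertices and 3 edges, delete both glued faces → V=34, E=72, F=40.
Check: V − E + F = 34 − 72 + 40 = 2.

72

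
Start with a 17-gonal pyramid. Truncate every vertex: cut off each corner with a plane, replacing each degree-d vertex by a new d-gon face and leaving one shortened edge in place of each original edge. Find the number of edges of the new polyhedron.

102

The base solid has V = 18, E = 34, F = 18.
Truncation replaces each original edge-end by a new vertex, so V′ = 2E = 68.
Each original edge survives, and each old vertex of degree d contributes d new edges; summing degrees gives Σd = 2E, so E′ = E + 2E = 3E = 102.
Each original face survives and each original vertex becomes one new face: F′ = F + V = 36.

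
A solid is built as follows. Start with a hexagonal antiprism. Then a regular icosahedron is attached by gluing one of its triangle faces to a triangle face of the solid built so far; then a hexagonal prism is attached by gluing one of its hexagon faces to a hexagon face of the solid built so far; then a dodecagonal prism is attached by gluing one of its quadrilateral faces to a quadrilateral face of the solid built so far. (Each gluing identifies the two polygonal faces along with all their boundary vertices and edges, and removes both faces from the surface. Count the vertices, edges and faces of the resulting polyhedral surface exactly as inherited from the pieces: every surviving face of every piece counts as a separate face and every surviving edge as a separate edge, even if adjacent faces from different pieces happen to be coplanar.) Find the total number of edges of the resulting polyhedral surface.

A hexagonal antiprism: V=12, E=24, F=14.
Attach a regular icosahedron (V=12, E=30, F=20) along a 3-gon: merge 3 vertices and 3 edges, delete both glued faces → V=21, E=51, F=32.
Attach a hexagonal prism (V=12, E=18, F=8) along a 6-gon: merge 6 vertices and 6 edges, delete both glued faces → V=27, E=63, F=38.
Attach a dodecagonal prism (V=24, E=36, F=14) along a 4-gon: merge 4 vertices and 4 edges, delete both glued faces → V=47, E=95, F=50.
Check: V − E + F = 47 − 95 + 50 = 2.

95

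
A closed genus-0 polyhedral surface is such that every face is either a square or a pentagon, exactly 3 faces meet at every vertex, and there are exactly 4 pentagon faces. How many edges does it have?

Let x be the number of squares; then F = 4 + x.
Edge–face incidences: 2E = 5·4 + 4·x = 20 + 4x.
Every vertex has degree 3, so 3V = 2E.
Euler: V − E + F = 2 ⇒ (2E)/3 − E + (4 + x) = 2.
Multiply by 6: 2·(2E) − 3·(2E) + 6·(4 + x) = 12, i.e. 24 + 6x − (20 + 4x) = 12.
Collecting terms: 2x + 4 = 12, so 2x = 8, so x = 4.
Then 2E = 20 + 4·4 = 36, so E = 18, V = 2E/3 = 12, F = 4 + 4 = 8.

18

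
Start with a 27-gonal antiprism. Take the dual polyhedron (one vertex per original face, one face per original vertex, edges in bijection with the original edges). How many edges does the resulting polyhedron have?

108

The base solid has V = 54, E = 108, F = 56.
The dual swaps V and F and preserves E: V′ = F = 56, E′ = E = 108, F′ = V = 54.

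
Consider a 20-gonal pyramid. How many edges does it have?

A pyramid on an n-gon base has one n-gon and n triangles: V = 20 + 1 = 21, E = 2·20 = 40, F = 20 + 1 = 21.
Check: V − E + F = 21 − 40 + 21 = 2.

40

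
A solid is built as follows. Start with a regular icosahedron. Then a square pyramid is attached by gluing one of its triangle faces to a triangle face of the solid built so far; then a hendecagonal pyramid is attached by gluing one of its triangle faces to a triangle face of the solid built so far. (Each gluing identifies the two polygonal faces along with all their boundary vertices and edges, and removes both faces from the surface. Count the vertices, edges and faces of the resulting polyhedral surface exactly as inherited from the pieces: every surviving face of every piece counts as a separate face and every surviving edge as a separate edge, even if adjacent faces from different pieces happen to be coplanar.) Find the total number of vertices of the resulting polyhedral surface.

23

A regular icosahedron: V=12, E=30, F=20.
Attach a square pyramid (V=5, E=8, F=5) along a 3-gon: merge 3 vertices and 3 edges, delete both glued faces → V=14, E=35, F=23.
Attach a hendecagonal pyramid (V=12, E=22, F=12) along a 3-gon: merge 3 vertices and 3 edges, delete both glued faces → V=23, E=54, F=33.
Check: V − E + F = 23 − 54 + 33 = 2.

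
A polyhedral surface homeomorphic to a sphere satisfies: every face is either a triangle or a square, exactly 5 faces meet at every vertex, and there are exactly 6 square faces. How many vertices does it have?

24

Let x be the number of triangles; then F = 6 + x.
Edge–face incidences: 2E = 4·6 + 3·x = 24 + 3x.
Every vertex has degree 5, so 5V = 2E.
Euler: V − E + F = 2 ⇒ (2E)/5 − E + (6 + x) = 2.
Multiply by 10: 2·(2E) − 5·(2E) + 10·(6 + x) = 20, i.e. 60 + 10x − 3·(24 + 3x) = 20.
Collecting terms: x − 12 = 20, so x = 32.
Then 2E = 24 + 3·32 = 120, so E = 60, V = 2E/5 = 24, F = 6 + 32 = 38.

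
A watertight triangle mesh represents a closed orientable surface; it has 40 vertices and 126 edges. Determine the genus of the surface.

Every face is a triangle and each edge borders two faces, so 3F = 2·126, giving F = 84.
χ = V − E + F = 40 − 126 + 84 = -2.
For a closed orientable surface χ = 2 − 2g, so g = (2 − (-2))/2 = 2.

2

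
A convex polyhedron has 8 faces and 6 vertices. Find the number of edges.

12

Here V − E + F = 2.
E = V + F − (2) = 6 + 8 − (2) = 12.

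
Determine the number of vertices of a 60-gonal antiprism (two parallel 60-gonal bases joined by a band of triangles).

An antiprism on an n-gon has two n-gon caps and 2n triangles: V = 2·60 = 120, E = 4·60 = 240, F = 2·60 + 2 = 122.
Check: V − E + F = 120 − 240 + 122 = 2.

120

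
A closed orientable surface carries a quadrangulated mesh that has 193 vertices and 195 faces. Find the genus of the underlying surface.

Every face is a square, so 2E = 4·195 = 780, giving E = 390.
χ = V − E + F = 193 − 390 + 195 = -2.
For a closed orientable surface χ = 2 − 2g, so g = (2 − (-2))/2 = 2.

2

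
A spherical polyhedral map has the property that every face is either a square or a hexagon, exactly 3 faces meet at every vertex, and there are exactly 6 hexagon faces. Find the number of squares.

Let x be the number of squares; then F = 6 + x.
Edge–face incidences: 2E = 6·6 + 4·x = 36 + 4x.
Every vertex has degree 3, so 3V = 2E.
Euler: V − E + F = 2 ⇒ (2E)/3 − E + (6 + x) = 2.
Multiply by 6: 2·(2E) − 3·(2E) + 6·(6 + x) = 12, i.e. 36 + 6x − (36 + 4x) = 12.
Collecting terms: 2x = 12, so x = 6.
Then 2E = 36 + 4·6 = 60, so E = 30, V = 2E/3 = 20, F = 6 + 6 = 12.

6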